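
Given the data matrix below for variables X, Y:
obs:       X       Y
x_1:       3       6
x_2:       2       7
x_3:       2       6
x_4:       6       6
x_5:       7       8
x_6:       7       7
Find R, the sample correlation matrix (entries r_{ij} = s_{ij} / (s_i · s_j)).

Step 1 — column means:
  mean(X) = (3 + 2 + 2 + 6 + 7 + 7) / 6 = 27/6 = 4.5
  mean(Y) = (6 + 7 + 6 + 6 + 8 + 7) / 6 = 40/6 = 6.6667

Step 2 — sample variances and covariances s[i,j] = (1/(n-1)) · Σ_k (x_{k,i} - mean_i) · (x_{k,j} - mean_j), with n-1 = 5:
  s[X,X] = ((-1.5)·(-1.5) + (-2.5)·(-2.5) + (-2.5)·(-2.5) + (1.5)·(1.5) + (2.5)·(2.5) + (2.5)·(2.5)) / 5 = 29.5/5 = 5.9
  s[X,Y] = ((-1.5)·(-0.6667) + (-2.5)·(0.3333) + (-2.5)·(-0.6667) + (1.5)·(-0.6667) + (2.5)·(1.3333) + (2.5)·(0.3333)) / 5 = 5/5 = 1
  s[Y,Y] = ((-0.6667)·(-0.6667) + (0.3333)·(0.3333) + (-0.6667)·(-0.6667) + (-0.6667)·(-0.6667) + (1.3333)·(1.3333) + (0.3333)·(0.3333)) / 5 = 3.3333/5 = 0.6667
  Sample standard deviations s_i = √(s[i,i]):
  s(X) = √(5.9) = 2.429
  s(Y) = √(0.6667) = 0.8165

Step 3 — r_{ij} = s_{ij} / (s_i · s_j):
  r[X,X] = 1 (diagonal).
  r[X,Y] = 1 / (2.429 · 0.8165) = 1 / 1.9833 = 0.5042
  r[Y,Y] = 1 (diagonal).

R is symmetric with unit diagonal. Assembling:

R = [[1, 0.5042],
 [0.5042, 1]]


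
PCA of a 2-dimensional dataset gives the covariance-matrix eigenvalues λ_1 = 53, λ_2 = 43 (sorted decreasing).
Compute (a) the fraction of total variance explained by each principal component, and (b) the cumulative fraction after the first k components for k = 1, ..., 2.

Step 1 — total variance = trace(Sigma) = Σ λ_i = 53 + 43 = 96.

Step 2 — fraction explained by component i = λ_i / Σ λ:
  PC1: 53/96 = 0.5521
  PC2: 43/96 = 0.4479

Step 3 — cumulative fraction after k components = (λ_1 + ... + λ_k) / Σ λ:
  k = 1: 53/96 = 0.5521
  k = 2: (53 + 43)/96 = 96/96 = 1

Summary (fraction, with percent):

explained: PC1 0.5521 (55.21%), PC2 0.4479 (44.79%);  cumulative: 0.5521, 1


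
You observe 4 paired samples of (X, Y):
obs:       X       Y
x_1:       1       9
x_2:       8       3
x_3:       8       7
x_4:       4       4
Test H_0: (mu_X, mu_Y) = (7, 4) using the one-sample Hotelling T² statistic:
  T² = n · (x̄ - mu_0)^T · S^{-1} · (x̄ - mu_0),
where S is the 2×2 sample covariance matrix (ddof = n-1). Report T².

Step 1 — sample mean vector:
  mean(X) = (1 + 8 + 8 + 4) / 4 = 21/4 = 5.25
  mean(Y) = (9 + 3 + 7 + 4) / 4 = 23/4 = 5.75
  x̄ = (5.25, 5.75),  deviation x̄ - mu_0 = (5.25, 5.75) - (7, 4) = (-1.75, 1.75).

Step 2 — sample covariance matrix, S[i,j] = (1/(n-1)) · Σ_k (x_{k,i} - mean_i) · (x_{k,j} - mean_j), divisor n-1 = 3:
  S[X,X] = ((-4.25)·(-4.25) + (2.75)·(2.75) + (2.75)·(2.75) + (-1.25)·(-1.25)) / 3 = 34.75/3 = 11.5833
  S[X,Y] = ((-4.25)·(3.25) + (2.75)·(-2.75) + (2.75)·(1.25) + (-1.25)·(-1.75)) / 3 = -15.75/3 = -5.25
  S[Y,Y] = ((3.25)·(3.25) + (-2.75)·(-2.75) + (1.25)·(1.25) + (-1.75)·(-1.75)) / 3 = 22.75/3 = 7.5833
  S = [[11.5833, -5.25],
 [-5.25, 7.5833]].

Step 3 — invert S. det(S) = 11.5833·7.5833 - (-5.25)² = 60.2778.
  S^{-1} = (1/det) · [[d, -b], [-b, a]] = [[0.1258, 0.0871],
 [0.0871, 0.1922]].

Step 4 — quadratic form (x̄ - mu_0)^T · S^{-1} · (x̄ - mu_0):
  S^{-1} · (x̄ - mu_0) = (-0.0677, 0.1839),
  (x̄ - mu_0)^T · [...] = (-1.75)·(-0.0677) + (1.75)·(0.1839) = 0.4403.

Step 5 — scale by n: T² = 4 · 0.4403 = 1.7613.

T² ≈ 1.7613


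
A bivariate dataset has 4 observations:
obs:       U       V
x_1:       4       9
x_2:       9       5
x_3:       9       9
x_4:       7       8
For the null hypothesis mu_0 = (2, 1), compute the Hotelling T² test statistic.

Step 1 — sample mean vector:
  mean(U) = (4 + 9 + 9 + 7) / 4 = 29/4 = 7.25
  mean(V) = (9 + 5 + 9 + 8) / 4 = 31/4 = 7.75
  x̄ = (7.25, 7.75),  deviation x̄ - mu_0 = (7.25, 7.75) - (2, 1) = (5.25, 6.75).

Step 2 — sample covariance matrix, S[i,j] = (1/(n-1)) · Σ_k (x_{k,i} - mean_i) · (x_{k,j} - mean_j), divisor n-1 = 3:
  S[U,U] = ((-3.25)·(-3.25) + (1.75)·(1.75) + (1.75)·(1.75) + (-0.25)·(-0.25)) / 3 = 16.75/3 = 5.5833
  S[U,V] = ((-3.25)·(1.25) + (1.75)·(-2.75) + (1.75)·(1.25) + (-0.25)·(0.25)) / 3 = -6.75/3 = -2.25
  S[V,V] = ((1.25)·(1.25) + (-2.75)·(-2.75) + (1.25)·(1.25) + (0.25)·(0.25)) / 3 = 10.75/3 = 3.5833
  S = [[5.5833, -2.25],
 [-2.25, 3.5833]].

Step 3 — invert S. det(S) = 5.5833·3.5833 - (-2.25)² = 14.9444.
  S^{-1} = (1/det) · [[d, -b], [-b, a]] = [[0.2398, 0.1506],
 [0.1506, 0.3736]].

Step 4 — quadratic form (x̄ - mu_0)^T · S^{-1} · (x̄ - mu_0):
  S^{-1} · (x̄ - mu_0) = (2.2751, 3.3123),
  (x̄ - mu_0)^T · [...] = (5.25)·(2.2751) + (6.75)·(3.3123) = 34.302.

Step 5 — scale by n: T² = 4 · 34.302 = 137.2082.

T² ≈ 137.2082


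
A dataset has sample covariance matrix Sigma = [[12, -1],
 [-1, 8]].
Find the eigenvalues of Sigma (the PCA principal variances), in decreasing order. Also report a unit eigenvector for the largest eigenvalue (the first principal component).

Step 1 — characteristic polynomial of 2×2 Sigma:
  det(Sigma - λI) = λ² - trace · λ + det = 0.
  trace = 12 + 8 = 20, det = 12·8 - (-1)² = 95.
Step 2 — discriminant:
  Δ = trace² - 4·det = 400 - 380 = 20.
Step 3 — eigenvalues:
  λ = (trace ± √Δ)/2 = (20 ± 4.4721)/2,
  λ_1 = 12.2361,  λ_2 = 7.7639.

Step 4 — unit eigenvector for λ_1: solve (Sigma - λ_1 I)v = 0. First row:
  (12 - 12.2361)·v_x + (-1)·v_y = 0, i.e. (-0.2361)·v_x + (-1)·v_y = 0,
  so v ∝ (b, λ_1 - a) = (-1, 0.2361); multiply by -1 so the first entry is positive: u = (1, -0.2361).
  ||u|| = √((1)² + (-0.2361)²) = √(1.0557) ≈ 1.0275,
  v_1 = u/||u|| ≈ (0.9732, -0.2298) (||v_1|| = 1).

λ_1 = 12.2361,  λ_2 = 7.7639;  v_1 ≈ (0.9732, -0.2298)


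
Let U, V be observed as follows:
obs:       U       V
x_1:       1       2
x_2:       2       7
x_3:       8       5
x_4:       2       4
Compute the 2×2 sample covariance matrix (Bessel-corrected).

Step 1 — column means:
  mean(U) = (1 + 2 + 8 + 2) / 4 = 13/4 = 3.25
  mean(V) = (2 + 7 + 5 + 4) / 4 = 18/4 = 4.5

Step 2 — sample covariance S[i,j] = (1/(n-1)) · Σ_k (x_{k,i} - mean_i) · (x_{k,j} - mean_j), with n-1 = 3.
  S[U,U] = ((-2.25)·(-2.25) + (-1.25)·(-1.25) + (4.75)·(4.75) + (-1.25)·(-1.25)) / 3 = 30.75/3 = 10.25
  S[U,V] = ((-2.25)·(-2.5) + (-1.25)·(2.5) + (4.75)·(0.5) + (-1.25)·(-0.5)) / 3 = 5.5/3 = 1.8333
  S[V,V] = ((-2.5)·(-2.5) + (2.5)·(2.5) + (0.5)·(0.5) + (-0.5)·(-0.5)) / 3 = 13/3 = 4.3333

S is symmetric (S[j,i] = S[i,j]). Assembling:

S = [[10.25, 1.8333],
 [1.8333, 4.3333]]


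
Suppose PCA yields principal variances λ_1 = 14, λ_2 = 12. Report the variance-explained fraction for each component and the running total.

Step 1 — total variance = trace(Sigma) = Σ λ_i = 14 + 12 = 26.

Step 2 — fraction explained by component i = λ_i / Σ λ:
  PC1: 14/26 = 0.5385
  PC2: 12/26 = 0.4615

Step 3 — cumulative fraction after k components = (λ_1 + ... + λ_k) / Σ λ:
  k = 1: 14/26 = 0.5385
  k = 2: (14 + 12)/26 = 26/26 = 1

Summary (fraction, with percent):

explained: PC1 0.5385 (53.85%), PC2 0.4615 (46.15%);  cumulative: 0.5385, 1


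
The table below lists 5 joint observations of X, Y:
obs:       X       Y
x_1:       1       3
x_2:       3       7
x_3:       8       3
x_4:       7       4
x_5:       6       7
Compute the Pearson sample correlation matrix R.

Step 1 — column means:
  mean(X) = (1 + 3 + 8 + 7 + 6) / 5 = 25/5 = 5
  mean(Y) = (3 + 7 + 3 + 4 + 7) / 5 = 24/5 = 4.8

Step 2 — sample variances and covariances s[i,j] = (1/(n-1)) · Σ_k (x_{k,i} - mean_i) · (x_{k,j} - mean_j), with n-1 = 4:
  s[X,X] = ((-4)·(-4) + (-2)·(-2) + (3)·(3) + (2)·(2) + (1)·(1)) / 4 = 34/4 = 8.5
  s[X,Y] = ((-4)·(-1.8) + (-2)·(2.2) + (3)·(-1.8) + (2)·(-0.8) + (1)·(2.2)) / 4 = -2/4 = -0.5
  s[Y,Y] = ((-1.8)·(-1.8) + (2.2)·(2.2) + (-1.8)·(-1.8) + (-0.8)·(-0.8) + (2.2)·(2.2)) / 4 = 16.8/4 = 4.2
  Sample standard deviations s_i = √(s[i,i]):
  s(X) = √(8.5) = 2.9155
  s(Y) = √(4.2) = 2.0494

Step 3 — r_{ij} = s_{ij} / (s_i · s_j):
  r[X,X] = 1 (diagonal).
  r[X,Y] = -0.5 / (2.9155 · 2.0494) = -0.5 / 5.9749 = -0.0837
  r[Y,Y] = 1 (diagonal).

R is symmetric with unit diagonal. Assembling:

R = [[1, -0.0837],
 [-0.0837, 1]]


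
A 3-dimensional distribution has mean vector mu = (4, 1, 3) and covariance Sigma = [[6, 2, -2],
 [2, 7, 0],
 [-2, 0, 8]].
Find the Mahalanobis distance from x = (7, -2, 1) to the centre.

Step 1 — centre the observation: (x - mu) = (3, -3, -2).

Step 2 — invert Sigma (cofactor / det for 3×3, or solve directly):
  Sigma^{-1} = [[0.2029, -0.058, 0.0507],
 [-0.058, 0.1594, -0.0145],
 [0.0507, -0.0145, 0.1377]].

Step 3 — form the quadratic (x - mu)^T · Sigma^{-1} · (x - mu):
  Sigma^{-1} · (x - mu) = (0.6812, -0.6232, -0.0797).
  (x - mu)^T · [Sigma^{-1} · (x - mu)] = (3)·(0.6812) + (-3)·(-0.6232) + (-2)·(-0.0797) = 4.0725.

Step 4 — take square root: d = √(4.0725) ≈ 2.018.

d(x, mu) = √(4.0725) ≈ 2.018


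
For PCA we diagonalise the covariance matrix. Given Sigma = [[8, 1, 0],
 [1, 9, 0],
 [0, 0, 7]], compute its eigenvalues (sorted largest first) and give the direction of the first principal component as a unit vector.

Step 1 — characteristic polynomial p(λ) = det(λI - Sigma) = λ³ - tr·λ² + c_1·λ - det, where tr = trace, c_1 = sum of the principal 2×2 minors, det = det(Sigma):
  tr = 8 + 9 + 7 = 24,
  c_1 = (8·9 - (1)²) + (8·7 - (0)²) + (9·7 - (0)²) = 71 + 56 + 63 = 190,
  det = 8·(9·7 - (0)²) - (1)·((1)·7 - (0)·(0)) + (0)·((1)·(0) - 9·(0)) = 8·(63) - (1)·(7) + (0)·(0) = 497.
  So p(λ) = λ³ - 24λ² + 190λ - 497.
Step 2 — look for an integer root (rational root theorem: any rational root is an integer divisor of 497). Testing λ = 7:
  p(7) = 343 - 1176 + 1330 - 497 = 0  ✓
  Dividing out (λ - 7): p(λ) = (λ - 7)(λ² - 17λ + 71).
Step 3 — remaining eigenvalues from the quadratic λ² - 17λ + 71 = 0:
  Δ = 17² - 4·71 = 289 - 284 = 5,  λ = (17 ± √5)/2 = (17 ± 2.2361)/2 ≈ 9.618 or 7.382.
  Sorted: λ_1 = 9.618,  λ_2 = 7.382,  λ_3 = 7  (check: sum = 24 = tr ✓).

Step 4 — unit eigenvector for λ_1 ≈ 9.618: v spans the null space of (Sigma - λ_1 I), whose rows are
  r_1 = (-1.618, 1, 0),  r_2 = (1, -0.618, 0),  r_3 = (0, 0, -2.618).
  v is orthogonal to every row, so take v ∝ r_1 × r_3 = ((1)·(-2.618) - (0)·(0), (0)·(0) - (-1.618)·(-2.618), (-1.618)·(0) - (1)·(0)) ≈ (-2.618, -4.2361, 0).
  Rescale (multiply by -1 so the first nonzero entry is positive): u = (2.618, 4.2361, 0).
  ||u|| = √((2.618)² + (4.2361)² + (0)²) = √(24.7984) ≈ 4.9798,  v_1 = u/||u|| ≈ (0.5257, 0.8507, 0) (||v_1|| = 1).

λ_1 = 9.618,  λ_2 = 7.382,  λ_3 = 7;  v_1 ≈ (0.5257, 0.8507, 0)


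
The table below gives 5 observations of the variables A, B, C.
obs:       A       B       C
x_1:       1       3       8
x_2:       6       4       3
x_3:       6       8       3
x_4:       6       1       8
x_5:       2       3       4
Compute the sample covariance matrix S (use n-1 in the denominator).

Step 1 — column means:
  mean(A) = (1 + 6 + 6 + 6 + 2) / 5 = 21/5 = 4.2
  mean(B) = (3 + 4 + 8 + 1 + 3) / 5 = 19/5 = 3.8
  mean(C) = (8 + 3 + 3 + 8 + 4) / 5 = 26/5 = 5.2

Step 2 — sample covariance S[i,j] = (1/(n-1)) · Σ_k (x_{k,i} - mean_i) · (x_{k,j} - mean_j), with n-1 = 4.
  S[A,A] = ((-3.2)·(-3.2) + (1.8)·(1.8) + (1.8)·(1.8) + (1.8)·(1.8) + (-2.2)·(-2.2)) / 4 = 24.8/4 = 6.2
  S[A,B] = ((-3.2)·(-0.8) + (1.8)·(0.2) + (1.8)·(4.2) + (1.8)·(-2.8) + (-2.2)·(-0.8)) / 4 = 7.2/4 = 1.8
  S[A,C] = ((-3.2)·(2.8) + (1.8)·(-2.2) + (1.8)·(-2.2) + (1.8)·(2.8) + (-2.2)·(-1.2)) / 4 = -9.2/4 = -2.3
  S[B,B] = ((-0.8)·(-0.8) + (0.2)·(0.2) + (4.2)·(4.2) + (-2.8)·(-2.8) + (-0.8)·(-0.8)) / 4 = 26.8/4 = 6.7
  S[B,C] = ((-0.8)·(2.8) + (0.2)·(-2.2) + (4.2)·(-2.2) + (-2.8)·(2.8) + (-0.8)·(-1.2)) / 4 = -18.8/4 = -4.7
  S[C,C] = ((2.8)·(2.8) + (-2.2)·(-2.2) + (-2.2)·(-2.2) + (2.8)·(2.8) + (-1.2)·(-1.2)) / 4 = 26.8/4 = 6.7

S is symmetric (S[j,i] = S[i,j]). Assembling:

S = [[6.2, 1.8, -2.3],
 [1.8, 6.7, -4.7],
 [-2.3, -4.7, 6.7]]


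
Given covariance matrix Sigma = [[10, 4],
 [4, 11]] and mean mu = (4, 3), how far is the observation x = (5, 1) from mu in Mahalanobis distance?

Step 1 — centre the observation: (x - mu) = (1, -2).

Step 2 — invert Sigma. det(Sigma) = 10·11 - (4)² = 94.
  Sigma^{-1} = (1/det) · [[d, -b], [-b, a]] = [[0.117, -0.0426],
 [-0.0426, 0.1064]].

Step 3 — form the quadratic (x - mu)^T · Sigma^{-1} · (x - mu):
  Sigma^{-1} · (x - mu) = (0.2021, -0.2553).
  (x - mu)^T · [Sigma^{-1} · (x - mu)] = (1)·(0.2021) + (-2)·(-0.2553) = 0.7128.

Step 4 — take square root: d = √(0.7128) ≈ 0.8443.

d(x, mu) = √(0.7128) ≈ 0.8443


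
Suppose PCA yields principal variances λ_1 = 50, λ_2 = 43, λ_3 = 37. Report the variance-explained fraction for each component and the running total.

Step 1 — total variance = trace(Sigma) = Σ λ_i = 50 + 43 + 37 = 130.

Step 2 — fraction explained by component i = λ_i / Σ λ:
  PC1: 50/130 = 0.3846
  PC2: 43/130 = 0.3308
  PC3: 37/130 = 0.2846

Step 3 — cumulative fraction after k components = (λ_1 + ... + λ_k) / Σ λ:
  k = 1: 50/130 = 0.3846
  k = 2: (50 + 43)/130 = 93/130 = 0.7154
  k = 3: (50 + 43 + 37)/130 = 130/130 = 1

Summary (fraction, with percent):

explained: PC1 0.3846 (38.46%), PC2 0.3308 (33.08%), PC3 0.2846 (28.46%);  cumulative: 0.3846, 0.7154, 1


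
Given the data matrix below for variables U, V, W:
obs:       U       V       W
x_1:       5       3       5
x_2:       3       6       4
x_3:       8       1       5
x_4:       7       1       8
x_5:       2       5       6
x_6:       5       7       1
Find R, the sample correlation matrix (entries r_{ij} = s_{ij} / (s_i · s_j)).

Step 1 — column means:
  mean(U) = (5 + 3 + 8 + 7 + 2 + 5) / 6 = 30/6 = 5
  mean(V) = (3 + 6 + 1 + 1 + 5 + 7) / 6 = 23/6 = 3.8333
  mean(W) = (5 + 4 + 5 + 8 + 6 + 1) / 6 = 29/6 = 4.8333

Step 2 — sample variances and covariances s[i,j] = (1/(n-1)) · Σ_k (x_{k,i} - mean_i) · (x_{k,j} - mean_j), with n-1 = 5:
  s[U,U] = ((0)·(0) + (-2)·(-2) + (3)·(3) + (2)·(2) + (-3)·(-3) + (0)·(0)) / 5 = 26/5 = 5.2
  s[U,V] = ((0)·(-0.8333) + (-2)·(2.1667) + (3)·(-2.8333) + (2)·(-2.8333) + (-3)·(1.1667) + (0)·(3.1667)) / 5 = -22/5 = -4.4
  s[U,W] = ((0)·(0.1667) + (-2)·(-0.8333) + (3)·(0.1667) + (2)·(3.1667) + (-3)·(1.1667) + (0)·(-3.8333)) / 5 = 5/5 = 1
  s[V,V] = ((-0.8333)·(-0.8333) + (2.1667)·(2.1667) + (-2.8333)·(-2.8333) + (-2.8333)·(-2.8333) + (1.1667)·(1.1667) + (3.1667)·(3.1667)) / 5 = 32.8333/5 = 6.5667
  s[V,W] = ((-0.8333)·(0.1667) + (2.1667)·(-0.8333) + (-2.8333)·(0.1667) + (-2.8333)·(3.1667) + (1.1667)·(1.1667) + (3.1667)·(-3.8333)) / 5 = -22.1667/5 = -4.4333
  s[W,W] = ((0.1667)·(0.1667) + (-0.8333)·(-0.8333) + (0.1667)·(0.1667) + (3.1667)·(3.1667) + (1.1667)·(1.1667) + (-3.8333)·(-3.8333)) / 5 = 26.8333/5 = 5.3667
  Sample standard deviations s_i = √(s[i,i]):
  s(U) = √(5.2) = 2.2804
  s(V) = √(6.5667) = 2.5626
  s(W) = √(5.3667) = 2.3166

Step 3 — r_{ij} = s_{ij} / (s_i · s_j):
  r[U,U] = 1 (diagonal).
  r[U,V] = -4.4 / (2.2804 · 2.5626) = -4.4 / 5.8435 = -0.753
  r[U,W] = 1 / (2.2804 · 2.3166) = 1 / 5.2827 = 0.1893
  r[V,V] = 1 (diagonal).
  r[V,W] = -4.4333 / (2.5626 · 2.3166) = -4.4333 / 5.9364 = -0.7468
  r[W,W] = 1 (diagonal).

R is symmetric with unit diagonal. Assembling:

R = [[1, -0.753, 0.1893],
 [-0.753, 1, -0.7468],
 [0.1893, -0.7468, 1]]


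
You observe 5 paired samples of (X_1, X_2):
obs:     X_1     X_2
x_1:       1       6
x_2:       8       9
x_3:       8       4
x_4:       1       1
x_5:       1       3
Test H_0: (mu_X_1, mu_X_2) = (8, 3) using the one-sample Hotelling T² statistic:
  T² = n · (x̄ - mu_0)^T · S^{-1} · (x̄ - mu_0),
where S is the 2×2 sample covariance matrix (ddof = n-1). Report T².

Step 1 — sample mean vector:
  mean(X_1) = (1 + 8 + 8 + 1 + 1) / 5 = 19/5 = 3.8
  mean(X_2) = (6 + 9 + 4 + 1 + 3) / 5 = 23/5 = 4.6
  x̄ = (3.8, 4.6),  deviation x̄ - mu_0 = (3.8, 4.6) - (8, 3) = (-4.2, 1.6).

Step 2 — sample covariance matrix, S[i,j] = (1/(n-1)) · Σ_k (x_{k,i} - mean_i) · (x_{k,j} - mean_j), divisor n-1 = 4:
  S[X_1,X_1] = ((-2.8)·(-2.8) + (4.2)·(4.2) + (4.2)·(4.2) + (-2.8)·(-2.8) + (-2.8)·(-2.8)) / 4 = 58.8/4 = 14.7
  S[X_1,X_2] = ((-2.8)·(1.4) + (4.2)·(4.4) + (4.2)·(-0.6) + (-2.8)·(-3.6) + (-2.8)·(-1.6)) / 4 = 26.6/4 = 6.65
  S[X_2,X_2] = ((1.4)·(1.4) + (4.4)·(4.4) + (-0.6)·(-0.6) + (-3.6)·(-3.6) + (-1.6)·(-1.6)) / 4 = 37.2/4 = 9.3
  S = [[14.7, 6.65],
 [6.65, 9.3]].

Step 3 — invert S. det(S) = 14.7·9.3 - (6.65)² = 92.4875.
  S^{-1} = (1/det) · [[d, -b], [-b, a]] = [[0.1006, -0.0719],
 [-0.0719, 0.1589]].

Step 4 — quadratic form (x̄ - mu_0)^T · S^{-1} · (x̄ - mu_0):
  S^{-1} · (x̄ - mu_0) = (-0.5374, 0.5563),
  (x̄ - mu_0)^T · [...] = (-4.2)·(-0.5374) + (1.6)·(0.5563) = 3.147.

Step 5 — scale by n: T² = 5 · 3.147 = 15.7351.

T² ≈ 15.7351


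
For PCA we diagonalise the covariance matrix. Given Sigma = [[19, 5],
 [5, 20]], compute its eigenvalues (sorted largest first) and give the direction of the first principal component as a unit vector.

Step 1 — characteristic polynomial of 2×2 Sigma:
  det(Sigma - λI) = λ² - trace · λ + det = 0.
  trace = 19 + 20 = 39, det = 19·20 - (5)² = 355.
Step 2 — discriminant:
  Δ = trace² - 4·det = 1521 - 1420 = 101.
Step 3 — eigenvalues:
  λ = (trace ± √Δ)/2 = (39 ± 10.0499)/2,
  λ_1 = 24.5249,  λ_2 = 14.4751.

Step 4 — unit eigenvector for λ_1: solve (Sigma - λ_1 I)v = 0. First row:
  (19 - 24.5249)·v_x + (5)·v_y = 0, i.e. (-5.5249)·v_x + (5)·v_y = 0,
  so v ∝ (b, λ_1 - a) = (5, 5.5249) = u.
  ||u|| = √((5)² + (5.5249)²) = √(55.5249) ≈ 7.4515,
  v_1 = u/||u|| ≈ (0.671, 0.7415) (||v_1|| = 1).

λ_1 = 24.5249,  λ_2 = 14.4751;  v_1 ≈ (0.671, 0.7415)


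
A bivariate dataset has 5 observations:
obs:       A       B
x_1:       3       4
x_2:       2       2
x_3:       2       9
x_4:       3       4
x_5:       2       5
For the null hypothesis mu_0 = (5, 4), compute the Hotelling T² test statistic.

Step 1 — sample mean vector:
  mean(A) = (3 + 2 + 2 + 3 + 2) / 5 = 12/5 = 2.4
  mean(B) = (4 + 2 + 9 + 4 + 5) / 5 = 24/5 = 4.8
  x̄ = (2.4, 4.8),  deviation x̄ - mu_0 = (2.4, 4.8) - (5, 4) = (-2.6, 0.8).

Step 2 — sample covariance matrix, S[i,j] = (1/(n-1)) · Σ_k (x_{k,i} - mean_i) · (x_{k,j} - mean_j), divisor n-1 = 4:
  S[A,A] = ((0.6)·(0.6) + (-0.4)·(-0.4) + (-0.4)·(-0.4) + (0.6)·(0.6) + (-0.4)·(-0.4)) / 4 = 1.2/4 = 0.3
  S[A,B] = ((0.6)·(-0.8) + (-0.4)·(-2.8) + (-0.4)·(4.2) + (0.6)·(-0.8) + (-0.4)·(0.2)) / 4 = -1.6/4 = -0.4
  S[B,B] = ((-0.8)·(-0.8) + (-2.8)·(-2.8) + (4.2)·(4.2) + (-0.8)·(-0.8) + (0.2)·(0.2)) / 4 = 26.8/4 = 6.7
  S = [[0.3, -0.4],
 [-0.4, 6.7]].

Step 3 — invert S. det(S) = 0.3·6.7 - (-0.4)² = 1.85.
  S^{-1} = (1/det) · [[d, -b], [-b, a]] = [[3.6216, 0.2162],
 [0.2162, 0.1622]].

Step 4 — quadratic form (x̄ - mu_0)^T · S^{-1} · (x̄ - mu_0):
  S^{-1} · (x̄ - mu_0) = (-9.2432, -0.4324),
  (x̄ - mu_0)^T · [...] = (-2.6)·(-9.2432) + (0.8)·(-0.4324) = 23.6865.

Step 5 — scale by n: T² = 5 · 23.6865 = 118.4324.

T² ≈ 118.4324


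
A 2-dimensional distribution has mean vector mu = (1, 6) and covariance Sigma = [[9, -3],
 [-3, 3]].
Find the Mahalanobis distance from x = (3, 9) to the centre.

Step 1 — centre the observation: (x - mu) = (2, 3).

Step 2 — invert Sigma. det(Sigma) = 9·3 - (-3)² = 18.
  Sigma^{-1} = (1/det) · [[d, -b], [-b, a]] = [[0.1667, 0.1667],
 [0.1667, 0.5]].

Step 3 — form the quadratic (x - mu)^T · Sigma^{-1} · (x - mu):
  Sigma^{-1} · (x - mu) = (0.8333, 1.8333).
  (x - mu)^T · [Sigma^{-1} · (x - mu)] = (2)·(0.8333) + (3)·(1.8333) = 7.1667.

Step 4 — take square root: d = √(7.1667) ≈ 2.6771.

d(x, mu) = √(7.1667) ≈ 2.6771


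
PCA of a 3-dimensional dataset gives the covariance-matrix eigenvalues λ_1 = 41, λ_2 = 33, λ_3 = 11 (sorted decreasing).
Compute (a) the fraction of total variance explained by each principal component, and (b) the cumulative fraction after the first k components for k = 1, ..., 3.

Step 1 — total variance = trace(Sigma) = Σ λ_i = 41 + 33 + 11 = 85.

Step 2 — fraction explained by component i = λ_i / Σ λ:
  PC1: 41/85 = 0.4824
  PC2: 33/85 = 0.3882
  PC3: 11/85 = 0.1294

Step 3 — cumulative fraction after k components = (λ_1 + ... + λ_k) / Σ λ:
  k = 1: 41/85 = 0.4824
  k = 2: (41 + 33)/85 = 74/85 = 0.8706
  k = 3: (41 + 33 + 11)/85 = 85/85 = 1

Summary (fraction, with percent):

explained: PC1 0.4824 (48.24%), PC2 0.3882 (38.82%), PC3 0.1294 (12.94%);  cumulative: 0.4824, 0.8706, 1


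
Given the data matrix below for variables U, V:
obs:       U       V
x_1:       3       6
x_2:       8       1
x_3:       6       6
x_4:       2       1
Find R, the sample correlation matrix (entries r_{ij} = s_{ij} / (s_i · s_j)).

Step 1 — column means:
  mean(U) = (3 + 8 + 6 + 2) / 4 = 19/4 = 4.75
  mean(V) = (6 + 1 + 6 + 1) / 4 = 14/4 = 3.5

Step 2 — sample variances and covariances s[i,j] = (1/(n-1)) · Σ_k (x_{k,i} - mean_i) · (x_{k,j} - mean_j), with n-1 = 3:
  s[U,U] = ((-1.75)·(-1.75) + (3.25)·(3.25) + (1.25)·(1.25) + (-2.75)·(-2.75)) / 3 = 22.75/3 = 7.5833
  s[U,V] = ((-1.75)·(2.5) + (3.25)·(-2.5) + (1.25)·(2.5) + (-2.75)·(-2.5)) / 3 = -2.5/3 = -0.8333
  s[V,V] = ((2.5)·(2.5) + (-2.5)·(-2.5) + (2.5)·(2.5) + (-2.5)·(-2.5)) / 3 = 25/3 = 8.3333
  Sample standard deviations s_i = √(s[i,i]):
  s(U) = √(7.5833) = 2.7538
  s(V) = √(8.3333) = 2.8868

Step 3 — r_{ij} = s_{ij} / (s_i · s_j):
  r[U,U] = 1 (diagonal).
  r[U,V] = -0.8333 / (2.7538 · 2.8868) = -0.8333 / 7.9495 = -0.1048
  r[V,V] = 1 (diagonal).

R is symmetric with unit diagonal. Assembling:

R = [[1, -0.1048],
 [-0.1048, 1]]


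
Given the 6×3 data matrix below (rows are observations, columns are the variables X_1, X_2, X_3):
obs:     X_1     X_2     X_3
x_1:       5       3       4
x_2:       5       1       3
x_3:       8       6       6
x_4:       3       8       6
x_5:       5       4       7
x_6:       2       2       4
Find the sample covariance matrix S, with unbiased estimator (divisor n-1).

Step 1 — column means:
  mean(X_1) = (5 + 5 + 8 + 3 + 5 + 2) / 6 = 28/6 = 4.6667
  mean(X_2) = (3 + 1 + 6 + 8 + 4 + 2) / 6 = 24/6 = 4
  mean(X_3) = (4 + 3 + 6 + 6 + 7 + 4) / 6 = 30/6 = 5

Step 2 — sample covariance S[i,j] = (1/(n-1)) · Σ_k (x_{k,i} - mean_i) · (x_{k,j} - mean_j), with n-1 = 5.
  S[X_1,X_1] = ((0.3333)·(0.3333) + (0.3333)·(0.3333) + (3.3333)·(3.3333) + (-1.6667)·(-1.6667) + (0.3333)·(0.3333) + (-2.6667)·(-2.6667)) / 5 = 21.3333/5 = 4.2667
  S[X_1,X_2] = ((0.3333)·(-1) + (0.3333)·(-3) + (3.3333)·(2) + (-1.6667)·(4) + (0.3333)·(0) + (-2.6667)·(-2)) / 5 = 4/5 = 0.8
  S[X_1,X_3] = ((0.3333)·(-1) + (0.3333)·(-2) + (3.3333)·(1) + (-1.6667)·(1) + (0.3333)·(2) + (-2.6667)·(-1)) / 5 = 4/5 = 0.8
  S[X_2,X_2] = ((-1)·(-1) + (-3)·(-3) + (2)·(2) + (4)·(4) + (0)·(0) + (-2)·(-2)) / 5 = 34/5 = 6.8
  S[X_2,X_3] = ((-1)·(-1) + (-3)·(-2) + (2)·(1) + (4)·(1) + (0)·(2) + (-2)·(-1)) / 5 = 15/5 = 3
  S[X_3,X_3] = ((-1)·(-1) + (-2)·(-2) + (1)·(1) + (1)·(1) + (2)·(2) + (-1)·(-1)) / 5 = 12/5 = 2.4

S is symmetric (S[j,i] = S[i,j]). Assembling:

S = [[4.2667, 0.8, 0.8],
 [0.8, 6.8, 3],
 [0.8, 3, 2.4]]


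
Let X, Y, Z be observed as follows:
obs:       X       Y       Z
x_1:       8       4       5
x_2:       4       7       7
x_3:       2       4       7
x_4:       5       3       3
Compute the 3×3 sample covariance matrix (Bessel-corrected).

Step 1 — column means:
  mean(X) = (8 + 4 + 2 + 5) / 4 = 19/4 = 4.75
  mean(Y) = (4 + 7 + 4 + 3) / 4 = 18/4 = 4.5
  mean(Z) = (5 + 7 + 7 + 3) / 4 = 22/4 = 5.5

Step 2 — sample covariance S[i,j] = (1/(n-1)) · Σ_k (x_{k,i} - mean_i) · (x_{k,j} - mean_j), with n-1 = 3.
  S[X,X] = ((3.25)·(3.25) + (-0.75)·(-0.75) + (-2.75)·(-2.75) + (0.25)·(0.25)) / 3 = 18.75/3 = 6.25
  S[X,Y] = ((3.25)·(-0.5) + (-0.75)·(2.5) + (-2.75)·(-0.5) + (0.25)·(-1.5)) / 3 = -2.5/3 = -0.8333
  S[X,Z] = ((3.25)·(-0.5) + (-0.75)·(1.5) + (-2.75)·(1.5) + (0.25)·(-2.5)) / 3 = -7.5/3 = -2.5
  S[Y,Y] = ((-0.5)·(-0.5) + (2.5)·(2.5) + (-0.5)·(-0.5) + (-1.5)·(-1.5)) / 3 = 9/3 = 3
  S[Y,Z] = ((-0.5)·(-0.5) + (2.5)·(1.5) + (-0.5)·(1.5) + (-1.5)·(-2.5)) / 3 = 7/3 = 2.3333
  S[Z,Z] = ((-0.5)·(-0.5) + (1.5)·(1.5) + (1.5)·(1.5) + (-2.5)·(-2.5)) / 3 = 11/3 = 3.6667

S is symmetric (S[j,i] = S[i,j]). Assembling:

S = [[6.25, -0.8333, -2.5],
 [-0.8333, 3, 2.3333],
 [-2.5, 2.3333, 3.6667]]


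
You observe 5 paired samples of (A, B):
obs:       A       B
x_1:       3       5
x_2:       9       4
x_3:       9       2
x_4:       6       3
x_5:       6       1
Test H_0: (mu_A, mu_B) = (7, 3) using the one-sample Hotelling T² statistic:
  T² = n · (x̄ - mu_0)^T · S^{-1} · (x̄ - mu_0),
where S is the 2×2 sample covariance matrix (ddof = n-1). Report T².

Step 1 — sample mean vector:
  mean(A) = (3 + 9 + 9 + 6 + 6) / 5 = 33/5 = 6.6
  mean(B) = (5 + 4 + 2 + 3 + 1) / 5 = 15/5 = 3
  x̄ = (6.6, 3),  deviation x̄ - mu_0 = (6.6, 3) - (7, 3) = (-0.4, 0).

Step 2 — sample covariance matrix, S[i,j] = (1/(n-1)) · Σ_k (x_{k,i} - mean_i) · (x_{k,j} - mean_j), divisor n-1 = 4:
  S[A,A] = ((-3.6)·(-3.6) + (2.4)·(2.4) + (2.4)·(2.4) + (-0.6)·(-0.6) + (-0.6)·(-0.6)) / 4 = 25.2/4 = 6.3
  S[A,B] = ((-3.6)·(2) + (2.4)·(1) + (2.4)·(-1) + (-0.6)·(0) + (-0.6)·(-2)) / 4 = -6/4 = -1.5
  S[B,B] = ((2)·(2) + (1)·(1) + (-1)·(-1) + (0)·(0) + (-2)·(-2)) / 4 = 10/4 = 2.5
  S = [[6.3, -1.5],
 [-1.5, 2.5]].

Step 3 — invert S. det(S) = 6.3·2.5 - (-1.5)² = 13.5.
  S^{-1} = (1/det) · [[d, -b], [-b, a]] = [[0.1852, 0.1111],
 [0.1111, 0.4667]].

Step 4 — quadratic form (x̄ - mu_0)^T · S^{-1} · (x̄ - mu_0):
  S^{-1} · (x̄ - mu_0) = (-0.0741, -0.0444),
  (x̄ - mu_0)^T · [...] = (-0.4)·(-0.0741) + (0)·(-0.0444) = 0.0296.

Step 5 — scale by n: T² = 5 · 0.0296 = 0.1481.

T² ≈ 0.1481


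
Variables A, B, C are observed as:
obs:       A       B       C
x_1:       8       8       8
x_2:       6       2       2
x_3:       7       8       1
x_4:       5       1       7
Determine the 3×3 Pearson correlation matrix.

Step 1 — column means:
  mean(A) = (8 + 6 + 7 + 5) / 4 = 26/4 = 6.5
  mean(B) = (8 + 2 + 8 + 1) / 4 = 19/4 = 4.75
  mean(C) = (8 + 2 + 1 + 7) / 4 = 18/4 = 4.5

Step 2 — sample variances and covariances s[i,j] = (1/(n-1)) · Σ_k (x_{k,i} - mean_i) · (x_{k,j} - mean_j), with n-1 = 3:
  s[A,A] = ((1.5)·(1.5) + (-0.5)·(-0.5) + (0.5)·(0.5) + (-1.5)·(-1.5)) / 3 = 5/3 = 1.6667
  s[A,B] = ((1.5)·(3.25) + (-0.5)·(-2.75) + (0.5)·(3.25) + (-1.5)·(-3.75)) / 3 = 13.5/3 = 4.5
  s[A,C] = ((1.5)·(3.5) + (-0.5)·(-2.5) + (0.5)·(-3.5) + (-1.5)·(2.5)) / 3 = 1/3 = 0.3333
  s[B,B] = ((3.25)·(3.25) + (-2.75)·(-2.75) + (3.25)·(3.25) + (-3.75)·(-3.75)) / 3 = 42.75/3 = 14.25
  s[B,C] = ((3.25)·(3.5) + (-2.75)·(-2.5) + (3.25)·(-3.5) + (-3.75)·(2.5)) / 3 = -2.5/3 = -0.8333
  s[C,C] = ((3.5)·(3.5) + (-2.5)·(-2.5) + (-3.5)·(-3.5) + (2.5)·(2.5)) / 3 = 37/3 = 12.3333
  Sample standard deviations s_i = √(s[i,i]):
  s(A) = √(1.6667) = 1.291
  s(B) = √(14.25) = 3.7749
  s(C) = √(12.3333) = 3.5119

Step 3 — r_{ij} = s_{ij} / (s_i · s_j):
  r[A,A] = 1 (diagonal).
  r[A,B] = 4.5 / (1.291 · 3.7749) = 4.5 / 4.8734 = 0.9234
  r[A,C] = 0.3333 / (1.291 · 3.5119) = 0.3333 / 4.5338 = 0.0735
  r[B,B] = 1 (diagonal).
  r[B,C] = -0.8333 / (3.7749 · 3.5119) = -0.8333 / 13.2571 = -0.0629
  r[C,C] = 1 (diagonal).

R is symmetric with unit diagonal. Assembling:

R = [[1, 0.9234, 0.0735],
 [0.9234, 1, -0.0629],
 [0.0735, -0.0629, 1]]


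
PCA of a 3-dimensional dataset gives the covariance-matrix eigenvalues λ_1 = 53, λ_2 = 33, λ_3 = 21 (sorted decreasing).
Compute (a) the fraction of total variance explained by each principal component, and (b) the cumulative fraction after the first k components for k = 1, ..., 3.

Step 1 — total variance = trace(Sigma) = Σ λ_i = 53 + 33 + 21 = 107.

Step 2 — fraction explained by component i = λ_i / Σ λ:
  PC1: 53/107 = 0.4953
  PC2: 33/107 = 0.3084
  PC3: 21/107 = 0.1963

Step 3 — cumulative fraction after k components = (λ_1 + ... + λ_k) / Σ λ:
  k = 1: 53/107 = 0.4953
  k = 2: (53 + 33)/107 = 86/107 = 0.8037
  k = 3: (53 + 33 + 21)/107 = 107/107 = 1

Summary (fraction, with percent):

explained: PC1 0.4953 (49.53%), PC2 0.3084 (30.84%), PC3 0.1963 (19.63%);  cumulative: 0.4953, 0.8037, 1


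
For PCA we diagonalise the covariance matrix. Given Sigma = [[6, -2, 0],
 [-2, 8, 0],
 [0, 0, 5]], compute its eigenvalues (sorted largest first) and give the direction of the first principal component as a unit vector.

Step 1 — characteristic polynomial p(λ) = det(λI - Sigma) = λ³ - tr·λ² + c_1·λ - det, where tr = trace, c_1 = sum of the principal 2×2 minors, det = det(Sigma):
  tr = 6 + 8 + 5 = 19,
  c_1 = (6·8 - (-2)²) + (6·5 - (0)²) + (8·5 - (0)²) = 44 + 30 + 40 = 114,
  det = 6·(8·5 - (0)²) - (-2)·((-2)·5 - (0)·(0)) + (0)·((-2)·(0) - 8·(0)) = 6·(40) - (-2)·(-10) + (0)·(0) = 220.
  So p(λ) = λ³ - 19λ² + 114λ - 220.
Step 2 — look for an integer root (rational root theorem: any rational root is an integer divisor of 220). Testing λ = 5:
  p(5) = 125 - 475 + 570 - 220 = 0  ✓
  Dividing out (λ - 5): p(λ) = (λ - 5)(λ² - 14λ + 44).
Step 3 — remaining eigenvalues from the quadratic λ² - 14λ + 44 = 0:
  Δ = 14² - 4·44 = 196 - 176 = 20,  λ = (14 ± √20)/2 = (14 ± 4.4721)/2 ≈ 9.2361 or 4.7639.
  Sorted: λ_1 = 9.2361,  λ_2 = 5,  λ_3 = 4.7639  (check: sum = 19 = tr ✓).

Step 4 — unit eigenvector for λ_1 ≈ 9.2361: v spans the null space of (Sigma - λ_1 I), whose rows are
  r_1 = (-3.2361, -2, 0),  r_2 = (-2, -1.2361, 0),  r_3 = (0, 0, -4.2361).
  v is orthogonal to every row, so take v ∝ r_1 × r_3 = ((-2)·(-4.2361) - (0)·(0), (0)·(0) - (-3.2361)·(-4.2361), (-3.2361)·(0) - (-2)·(0)) ≈ (8.4721, -13.7082, 0).
  Let u = (8.4721, -13.7082, 0).
  ||u|| = √((8.4721)² + (-13.7082)² + (0)²) = √(259.6919) ≈ 16.115,  v_1 = u/||u|| ≈ (0.5257, -0.8507, 0) (||v_1|| = 1).

λ_1 = 9.2361,  λ_2 = 5,  λ_3 = 4.7639;  v_1 ≈ (0.5257, -0.8507, 0)


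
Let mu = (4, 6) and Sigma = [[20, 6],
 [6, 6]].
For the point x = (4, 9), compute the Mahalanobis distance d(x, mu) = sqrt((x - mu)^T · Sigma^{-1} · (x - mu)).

Step 1 — centre the observation: (x - mu) = (0, 3).

Step 2 — invert Sigma. det(Sigma) = 20·6 - (6)² = 84.
  Sigma^{-1} = (1/det) · [[d, -b], [-b, a]] = [[0.0714, -0.0714],
 [-0.0714, 0.2381]].

Step 3 — form the quadratic (x - mu)^T · Sigma^{-1} · (x - mu):
  Sigma^{-1} · (x - mu) = (-0.2143, 0.7143).
  (x - mu)^T · [Sigma^{-1} · (x - mu)] = (0)·(-0.2143) + (3)·(0.7143) = 2.1429.

Step 4 — take square root: d = √(2.1429) ≈ 1.4639.

d(x, mu) = √(2.1429) ≈ 1.4639


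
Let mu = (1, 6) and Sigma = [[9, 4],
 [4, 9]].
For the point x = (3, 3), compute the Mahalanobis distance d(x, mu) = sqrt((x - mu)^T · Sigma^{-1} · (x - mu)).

Step 1 — centre the observation: (x - mu) = (2, -3).

Step 2 — invert Sigma. det(Sigma) = 9·9 - (4)² = 65.
  Sigma^{-1} = (1/det) · [[d, -b], [-b, a]] = [[0.1385, -0.0615],
 [-0.0615, 0.1385]].

Step 3 — form the quadratic (x - mu)^T · Sigma^{-1} · (x - mu):
  Sigma^{-1} · (x - mu) = (0.4615, -0.5385).
  (x - mu)^T · [Sigma^{-1} · (x - mu)] = (2)·(0.4615) + (-3)·(-0.5385) = 2.5385.

Step 4 — take square root: d = √(2.5385) ≈ 1.5933.

d(x, mu) = √(2.5385) ≈ 1.5933


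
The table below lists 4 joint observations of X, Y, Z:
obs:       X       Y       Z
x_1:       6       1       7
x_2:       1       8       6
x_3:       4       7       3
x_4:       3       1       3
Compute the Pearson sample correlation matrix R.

Step 1 — column means:
  mean(X) = (6 + 1 + 4 + 3) / 4 = 14/4 = 3.5
  mean(Y) = (1 + 8 + 7 + 1) / 4 = 17/4 = 4.25
  mean(Z) = (7 + 6 + 3 + 3) / 4 = 19/4 = 4.75

Step 2 — sample variances and covariances s[i,j] = (1/(n-1)) · Σ_k (x_{k,i} - mean_i) · (x_{k,j} - mean_j), with n-1 = 3:
  s[X,X] = ((2.5)·(2.5) + (-2.5)·(-2.5) + (0.5)·(0.5) + (-0.5)·(-0.5)) / 3 = 13/3 = 4.3333
  s[X,Y] = ((2.5)·(-3.25) + (-2.5)·(3.75) + (0.5)·(2.75) + (-0.5)·(-3.25)) / 3 = -14.5/3 = -4.8333
  s[X,Z] = ((2.5)·(2.25) + (-2.5)·(1.25) + (0.5)·(-1.75) + (-0.5)·(-1.75)) / 3 = 2.5/3 = 0.8333
  s[Y,Y] = ((-3.25)·(-3.25) + (3.75)·(3.75) + (2.75)·(2.75) + (-3.25)·(-3.25)) / 3 = 42.75/3 = 14.25
  s[Y,Z] = ((-3.25)·(2.25) + (3.75)·(1.25) + (2.75)·(-1.75) + (-3.25)·(-1.75)) / 3 = -1.75/3 = -0.5833
  s[Z,Z] = ((2.25)·(2.25) + (1.25)·(1.25) + (-1.75)·(-1.75) + (-1.75)·(-1.75)) / 3 = 12.75/3 = 4.25
  Sample standard deviations s_i = √(s[i,i]):
  s(X) = √(4.3333) = 2.0817
  s(Y) = √(14.25) = 3.7749
  s(Z) = √(4.25) = 2.0616

Step 3 — r_{ij} = s_{ij} / (s_i · s_j):
  r[X,X] = 1 (diagonal).
  r[X,Y] = -4.8333 / (2.0817 · 3.7749) = -4.8333 / 7.8581 = -0.6151
  r[X,Z] = 0.8333 / (2.0817 · 2.0616) = 0.8333 / 4.2915 = 0.1942
  r[Y,Y] = 1 (diagonal).
  r[Y,Z] = -0.5833 / (3.7749 · 2.0616) = -0.5833 / 7.7822 = -0.075
  r[Z,Z] = 1 (diagonal).

R is symmetric with unit diagonal. Assembling:

R = [[1, -0.6151, 0.1942],
 [-0.6151, 1, -0.075],
 [0.1942, -0.075, 1]]


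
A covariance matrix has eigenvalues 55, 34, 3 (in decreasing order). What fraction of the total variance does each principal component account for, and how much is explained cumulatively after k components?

Step 1 — total variance = trace(Sigma) = Σ λ_i = 55 + 34 + 3 = 92.

Step 2 — fraction explained by component i = λ_i / Σ λ:
  PC1: 55/92 = 0.5978
  PC2: 34/92 = 0.3696
  PC3: 3/92 = 0.0326

Step 3 — cumulative fraction after k components = (λ_1 + ... + λ_k) / Σ λ:
  k = 1: 55/92 = 0.5978
  k = 2: (55 + 34)/92 = 89/92 = 0.9674
  k = 3: (55 + 34 + 3)/92 = 92/92 = 1

Summary (fraction, with percent):

explained: PC1 0.5978 (59.78%), PC2 0.3696 (36.96%), PC3 0.0326 (3.26%);  cumulative: 0.5978, 0.9674, 1


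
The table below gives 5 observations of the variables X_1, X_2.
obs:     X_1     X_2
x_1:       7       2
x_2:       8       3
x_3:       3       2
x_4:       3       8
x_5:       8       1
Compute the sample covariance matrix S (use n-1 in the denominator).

Step 1 — column means:
  mean(X_1) = (7 + 8 + 3 + 3 + 8) / 5 = 29/5 = 5.8
  mean(X_2) = (2 + 3 + 2 + 8 + 1) / 5 = 16/5 = 3.2

Step 2 — sample covariance S[i,j] = (1/(n-1)) · Σ_k (x_{k,i} - mean_i) · (x_{k,j} - mean_j), with n-1 = 4.
  S[X_1,X_1] = ((1.2)·(1.2) + (2.2)·(2.2) + (-2.8)·(-2.8) + (-2.8)·(-2.8) + (2.2)·(2.2)) / 4 = 26.8/4 = 6.7
  S[X_1,X_2] = ((1.2)·(-1.2) + (2.2)·(-0.2) + (-2.8)·(-1.2) + (-2.8)·(4.8) + (2.2)·(-2.2)) / 4 = -16.8/4 = -4.2
  S[X_2,X_2] = ((-1.2)·(-1.2) + (-0.2)·(-0.2) + (-1.2)·(-1.2) + (4.8)·(4.8) + (-2.2)·(-2.2)) / 4 = 30.8/4 = 7.7

S is symmetric (S[j,i] = S[i,j]). Assembling:

S = [[6.7, -4.2],
 [-4.2, 7.7]]


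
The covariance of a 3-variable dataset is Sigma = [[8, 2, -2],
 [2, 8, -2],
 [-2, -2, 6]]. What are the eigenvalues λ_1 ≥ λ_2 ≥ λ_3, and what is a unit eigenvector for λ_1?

Step 1 — characteristic polynomial p(λ) = det(λI - Sigma) = λ³ - tr·λ² + c_1·λ - det, where tr = trace, c_1 = sum of the principal 2×2 minors, det = det(Sigma):
  tr = 8 + 8 + 6 = 22,
  c_1 = (8·8 - (2)²) + (8·6 - (-2)²) + (8·6 - (-2)²) = 60 + 44 + 44 = 148,
  det = 8·(8·6 - (-2)²) - (2)·((2)·6 - (-2)·(-2)) + (-2)·((2)·(-2) - 8·(-2)) = 8·(44) - (2)·(8) + (-2)·(12) = 312.
  So p(λ) = λ³ - 22λ² + 148λ - 312.
Step 2 — look for an integer root (rational root theorem: any rational root is an integer divisor of 312). Testing λ = 6:
  p(6) = 216 - 792 + 888 - 312 = 0  ✓
  Dividing out (λ - 6): p(λ) = (λ - 6)(λ² - 16λ + 52).
Step 3 — remaining eigenvalues from the quadratic λ² - 16λ + 52 = 0:
  Δ = 16² - 4·52 = 256 - 208 = 48,  λ = (16 ± √48)/2 = (16 ± 6.9282)/2 ≈ 11.4641 or 4.5359.
  Sorted: λ_1 = 11.4641,  λ_2 = 6,  λ_3 = 4.5359  (check: sum = 22 = tr ✓).

Step 4 — unit eigenvector for λ_1 ≈ 11.4641: v spans the null space of (Sigma - λ_1 I), whose rows are
  r_1 = (-3.4641, 2, -2),  r_2 = (2, -3.4641, -2),  r_3 = (-2, -2, -5.4641).
  v is orthogonal to every row, so take v ∝ r_1 × r_2 = ((2)·(-2) - (-2)·(-3.4641), (-2)·(2) - (-3.4641)·(-2), (-3.4641)·(-3.4641) - (2)·(2)) ≈ (-10.9282, -10.9282, 8).
  Rescale (multiply by -1 so the first nonzero entry is positive): u = (10.9282, 10.9282, -8).
  ||u|| = √((10.9282)² + (10.9282)² + (-8)²) = √(302.8513) ≈ 17.4026,  v_1 = u/||u|| ≈ (0.628, 0.628, -0.4597) (||v_1|| = 1).

λ_1 = 11.4641,  λ_2 = 6,  λ_3 = 4.5359;  v_1 ≈ (0.628, 0.628, -0.4597)


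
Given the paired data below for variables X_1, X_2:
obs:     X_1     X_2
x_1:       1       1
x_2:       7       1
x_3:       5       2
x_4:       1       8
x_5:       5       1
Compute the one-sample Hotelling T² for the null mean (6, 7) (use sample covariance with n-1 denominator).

Step 1 — sample mean vector:
  mean(X_1) = (1 + 7 + 5 + 1 + 5) / 5 = 19/5 = 3.8
  mean(X_2) = (1 + 1 + 2 + 8 + 1) / 5 = 13/5 = 2.6
  x̄ = (3.8, 2.6),  deviation x̄ - mu_0 = (3.8, 2.6) - (6, 7) = (-2.2, -4.4).

Step 2 — sample covariance matrix, S[i,j] = (1/(n-1)) · Σ_k (x_{k,i} - mean_i) · (x_{k,j} - mean_j), divisor n-1 = 4:
  S[X_1,X_1] = ((-2.8)·(-2.8) + (3.2)·(3.2) + (1.2)·(1.2) + (-2.8)·(-2.8) + (1.2)·(1.2)) / 4 = 28.8/4 = 7.2
  S[X_1,X_2] = ((-2.8)·(-1.6) + (3.2)·(-1.6) + (1.2)·(-0.6) + (-2.8)·(5.4) + (1.2)·(-1.6)) / 4 = -18.4/4 = -4.6
  S[X_2,X_2] = ((-1.6)·(-1.6) + (-1.6)·(-1.6) + (-0.6)·(-0.6) + (5.4)·(5.4) + (-1.6)·(-1.6)) / 4 = 37.2/4 = 9.3
  S = [[7.2, -4.6],
 [-4.6, 9.3]].

Step 3 — invert S. det(S) = 7.2·9.3 - (-4.6)² = 45.8.
  S^{-1} = (1/det) · [[d, -b], [-b, a]] = [[0.2031, 0.1004],
 [0.1004, 0.1572]].

Step 4 — quadratic form (x̄ - mu_0)^T · S^{-1} · (x̄ - mu_0):
  S^{-1} · (x̄ - mu_0) = (-0.8886, -0.9127),
  (x̄ - mu_0)^T · [...] = (-2.2)·(-0.8886) + (-4.4)·(-0.9127) = 5.9707.

Step 5 — scale by n: T² = 5 · 5.9707 = 29.8537.

T² ≈ 29.8537


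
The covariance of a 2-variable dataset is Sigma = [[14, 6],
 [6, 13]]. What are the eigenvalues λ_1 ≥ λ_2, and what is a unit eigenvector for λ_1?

Step 1 — characteristic polynomial of 2×2 Sigma:
  det(Sigma - λI) = λ² - trace · λ + det = 0.
  trace = 14 + 13 = 27, det = 14·13 - (6)² = 146.
Step 2 — discriminant:
  Δ = trace² - 4·det = 729 - 584 = 145.
Step 3 — eigenvalues:
  λ = (trace ± √Δ)/2 = (27 ± 12.0416)/2,
  λ_1 = 19.5208,  λ_2 = 7.4792.

Step 4 — unit eigenvector for λ_1: solve (Sigma - λ_1 I)v = 0. First row:
  (14 - 19.5208)·v_x + (6)·v_y = 0, i.e. (-5.5208)·v_x + (6)·v_y = 0,
  so v ∝ (b, λ_1 - a) = (6, 5.5208) = u.
  ||u|| = √((6)² + (5.5208)²) = √(66.4792) ≈ 8.1535,
  v_1 = u/||u|| ≈ (0.7359, 0.6771) (||v_1|| = 1).

λ_1 = 19.5208,  λ_2 = 7.4792;  v_1 ≈ (0.7359, 0.6771)


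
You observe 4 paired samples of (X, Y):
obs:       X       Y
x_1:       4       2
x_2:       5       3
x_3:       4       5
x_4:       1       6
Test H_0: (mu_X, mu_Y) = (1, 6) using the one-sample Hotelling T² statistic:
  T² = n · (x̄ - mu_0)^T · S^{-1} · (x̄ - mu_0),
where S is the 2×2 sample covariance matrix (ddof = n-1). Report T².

Step 1 — sample mean vector:
  mean(X) = (4 + 5 + 4 + 1) / 4 = 14/4 = 3.5
  mean(Y) = (2 + 3 + 5 + 6) / 4 = 16/4 = 4
  x̄ = (3.5, 4),  deviation x̄ - mu_0 = (3.5, 4) - (1, 6) = (2.5, -2).

Step 2 — sample covariance matrix, S[i,j] = (1/(n-1)) · Σ_k (x_{k,i} - mean_i) · (x_{k,j} - mean_j), divisor n-1 = 3:
  S[X,X] = ((0.5)·(0.5) + (1.5)·(1.5) + (0.5)·(0.5) + (-2.5)·(-2.5)) / 3 = 9/3 = 3
  S[X,Y] = ((0.5)·(-2) + (1.5)·(-1) + (0.5)·(1) + (-2.5)·(2)) / 3 = -7/3 = -2.3333
  S[Y,Y] = ((-2)·(-2) + (-1)·(-1) + (1)·(1) + (2)·(2)) / 3 = 10/3 = 3.3333
  S = [[3, -2.3333],
 [-2.3333, 3.3333]].

Step 3 — invert S. det(S) = 3·3.3333 - (-2.3333)² = 4.5556.
  S^{-1} = (1/det) · [[d, -b], [-b, a]] = [[0.7317, 0.5122],
 [0.5122, 0.6585]].

Step 4 — quadratic form (x̄ - mu_0)^T · S^{-1} · (x̄ - mu_0):
  S^{-1} · (x̄ - mu_0) = (0.8049, -0.0366),
  (x̄ - mu_0)^T · [...] = (2.5)·(0.8049) + (-2)·(-0.0366) = 2.0854.

Step 5 — scale by n: T² = 4 · 2.0854 = 8.3415.

T² ≈ 8.3415
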